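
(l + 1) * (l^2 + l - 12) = l^3 + 2*l^2 - 11*l - 12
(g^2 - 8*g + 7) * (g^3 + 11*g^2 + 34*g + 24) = g^5 + 3*g^4 - 47*g^3 - 171*g^2 + 46*g + 168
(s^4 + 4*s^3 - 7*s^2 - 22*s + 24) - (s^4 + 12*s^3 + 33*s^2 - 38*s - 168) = -8*s^3 - 40*s^2 + 16*s + 192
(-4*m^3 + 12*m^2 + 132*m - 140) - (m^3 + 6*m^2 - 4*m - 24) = -5*m^3 + 6*m^2 + 136*m - 116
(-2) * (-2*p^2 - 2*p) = 4*p^2 + 4*p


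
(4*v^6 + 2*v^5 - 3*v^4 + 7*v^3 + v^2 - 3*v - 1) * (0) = 0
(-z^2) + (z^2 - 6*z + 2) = 2 - 6*z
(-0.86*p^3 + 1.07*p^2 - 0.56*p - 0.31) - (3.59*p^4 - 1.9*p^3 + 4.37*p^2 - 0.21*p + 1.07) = -3.59*p^4 + 1.04*p^3 - 3.3*p^2 - 0.35*p - 1.38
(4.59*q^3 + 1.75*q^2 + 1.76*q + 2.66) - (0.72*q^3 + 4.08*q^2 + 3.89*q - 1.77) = 3.87*q^3 - 2.33*q^2 - 2.13*q + 4.43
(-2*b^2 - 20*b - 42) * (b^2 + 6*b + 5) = -2*b^4 - 32*b^3 - 172*b^2 - 352*b - 210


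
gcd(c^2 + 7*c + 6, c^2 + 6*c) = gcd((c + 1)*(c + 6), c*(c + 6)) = c + 6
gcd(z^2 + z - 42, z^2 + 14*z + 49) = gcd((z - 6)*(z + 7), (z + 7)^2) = z + 7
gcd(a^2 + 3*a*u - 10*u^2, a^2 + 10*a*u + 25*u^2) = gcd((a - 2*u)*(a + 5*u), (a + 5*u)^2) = a + 5*u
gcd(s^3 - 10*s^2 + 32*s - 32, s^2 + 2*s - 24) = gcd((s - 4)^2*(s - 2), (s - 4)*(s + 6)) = s - 4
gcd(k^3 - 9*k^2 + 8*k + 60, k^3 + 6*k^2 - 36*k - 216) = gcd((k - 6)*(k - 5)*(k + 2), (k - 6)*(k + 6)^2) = k - 6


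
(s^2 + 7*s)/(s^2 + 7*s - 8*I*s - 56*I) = s/(s - 8*I)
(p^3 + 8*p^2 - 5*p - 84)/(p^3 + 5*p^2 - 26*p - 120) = (p^2 + 4*p - 21)/(p^2 + p - 30)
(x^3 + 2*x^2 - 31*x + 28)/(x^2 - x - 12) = (x^2 + 6*x - 7)/(x + 3)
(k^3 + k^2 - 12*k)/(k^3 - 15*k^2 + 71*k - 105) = k*(k + 4)/(k^2 - 12*k + 35)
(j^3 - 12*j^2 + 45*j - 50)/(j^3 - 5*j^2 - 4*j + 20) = (j - 5)/(j + 2)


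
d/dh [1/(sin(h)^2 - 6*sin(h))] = 2*(3 - sin(h))*cos(h)/((sin(h) - 6)^2*sin(h)^2)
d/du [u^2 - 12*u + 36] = 2*u - 12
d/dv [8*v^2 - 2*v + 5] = 16*v - 2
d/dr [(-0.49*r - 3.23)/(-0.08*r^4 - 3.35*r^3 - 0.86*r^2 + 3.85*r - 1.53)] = (-0.1176*r^4 - 4.3166*r^3 - 32.8829*r^2 - 5.5556*r + 13.1852)/(0.0064*r^8 + 0.536*r^7 + 11.3601*r^6 + 5.146*r^5 - 24.8106*r^4 + 3.629*r^3 + 17.4541*r^2 - 11.781*r + 2.3409)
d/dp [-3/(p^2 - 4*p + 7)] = 6*(p - 2)/(p^2 - 4*p + 7)^2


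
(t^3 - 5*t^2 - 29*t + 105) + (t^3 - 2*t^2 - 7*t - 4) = 2*t^3 - 7*t^2 - 36*t + 101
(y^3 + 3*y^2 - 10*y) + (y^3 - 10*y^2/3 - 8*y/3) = 2*y^3 - y^2/3 - 38*y/3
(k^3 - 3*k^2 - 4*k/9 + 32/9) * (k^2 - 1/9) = k^5 - 3*k^4 - 5*k^3/9 + 35*k^2/9 + 4*k/81 - 32/81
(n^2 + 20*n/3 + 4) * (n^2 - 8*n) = n^4 - 4*n^3/3 - 148*n^2/3 - 32*n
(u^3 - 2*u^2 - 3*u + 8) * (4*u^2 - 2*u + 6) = 4*u^5 - 10*u^4 - 2*u^3 + 26*u^2 - 34*u + 48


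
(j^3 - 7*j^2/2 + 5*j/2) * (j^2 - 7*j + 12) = j^5 - 21*j^4/2 + 39*j^3 - 119*j^2/2 + 30*j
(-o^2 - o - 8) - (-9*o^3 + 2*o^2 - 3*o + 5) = 9*o^3 - 3*o^2 + 2*o - 13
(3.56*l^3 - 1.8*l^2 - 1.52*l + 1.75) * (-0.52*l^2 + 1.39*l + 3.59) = -1.8512*l^5 + 5.8844*l^4 + 11.0688*l^3 - 9.4848*l^2 - 3.0243*l + 6.2825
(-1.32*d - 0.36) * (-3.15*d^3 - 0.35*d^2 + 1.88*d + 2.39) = 4.158*d^4 + 1.596*d^3 - 2.3556*d^2 - 3.8316*d - 0.8604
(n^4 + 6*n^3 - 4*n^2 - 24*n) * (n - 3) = n^5 + 3*n^4 - 22*n^3 - 12*n^2 + 72*n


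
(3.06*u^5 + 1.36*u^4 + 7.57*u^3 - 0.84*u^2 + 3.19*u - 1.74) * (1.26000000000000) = 3.8556*u^5 + 1.7136*u^4 + 9.5382*u^3 - 1.0584*u^2 + 4.0194*u - 2.1924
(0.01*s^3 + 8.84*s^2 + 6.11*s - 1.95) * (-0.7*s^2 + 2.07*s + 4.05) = -0.007*s^5 - 6.1673*s^4 + 14.0623*s^3 + 49.8147*s^2 + 20.709*s - 7.8975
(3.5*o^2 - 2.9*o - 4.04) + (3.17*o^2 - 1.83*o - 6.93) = 6.67*o^2 - 4.73*o - 10.97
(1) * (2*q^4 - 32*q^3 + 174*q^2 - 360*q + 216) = 2*q^4 - 32*q^3 + 174*q^2 - 360*q + 216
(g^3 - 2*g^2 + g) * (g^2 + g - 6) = g^5 - g^4 - 7*g^3 + 13*g^2 - 6*g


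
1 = 1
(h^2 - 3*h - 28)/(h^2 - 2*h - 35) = (h + 4)/(h + 5)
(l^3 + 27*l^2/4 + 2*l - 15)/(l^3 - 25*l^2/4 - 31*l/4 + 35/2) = (l + 6)/(l - 7)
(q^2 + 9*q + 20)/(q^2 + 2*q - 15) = (q + 4)/(q - 3)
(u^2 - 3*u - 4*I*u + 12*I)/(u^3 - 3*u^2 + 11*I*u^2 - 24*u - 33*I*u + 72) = (u - 4*I)/(u^2 + 11*I*u - 24)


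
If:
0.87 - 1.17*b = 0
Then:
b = 0.74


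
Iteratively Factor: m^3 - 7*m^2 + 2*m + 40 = (m + 2)*(m^2 - 9*m + 20) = (m - 5)*(m + 2)*(m - 4)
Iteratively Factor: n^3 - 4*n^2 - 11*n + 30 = (n + 3)*(n^2 - 7*n + 10) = (n - 5)*(n + 3)*(n - 2)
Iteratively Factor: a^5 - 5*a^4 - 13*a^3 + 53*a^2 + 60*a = (a - 4)*(a^4 - a^3 - 17*a^2 - 15*a) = (a - 4)*(a + 1)*(a^3 - 2*a^2 - 15*a) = (a - 5)*(a - 4)*(a + 1)*(a^2 + 3*a) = (a - 5)*(a - 4)*(a + 1)*(a + 3)*(a)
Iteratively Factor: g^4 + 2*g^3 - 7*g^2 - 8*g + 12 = (g - 1)*(g^3 + 3*g^2 - 4*g - 12) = (g - 2)*(g - 1)*(g^2 + 5*g + 6) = (g - 2)*(g - 1)*(g + 3)*(g + 2)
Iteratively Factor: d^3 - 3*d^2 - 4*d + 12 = (d - 3)*(d^2 - 4) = (d - 3)*(d + 2)*(d - 2)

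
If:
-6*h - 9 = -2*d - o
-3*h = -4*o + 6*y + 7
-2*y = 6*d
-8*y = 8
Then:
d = 1/3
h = -97/63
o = -19/21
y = -1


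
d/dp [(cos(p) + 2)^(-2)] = 2*sin(p)/(cos(p) + 2)^3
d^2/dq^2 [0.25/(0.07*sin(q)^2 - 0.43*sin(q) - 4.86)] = (0.0049*sin(q)^4 - 0.022575*sin(q)^3 + 0.379075*sin(q)^2 - 0.4773*sin(q) - 0.26255)/(-0.07*sin(q)^2 + 0.43*sin(q) + 4.86)^3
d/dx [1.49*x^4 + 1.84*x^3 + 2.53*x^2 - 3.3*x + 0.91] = 5.96*x^3 + 5.52*x^2 + 5.06*x - 3.3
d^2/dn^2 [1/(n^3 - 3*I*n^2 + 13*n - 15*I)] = 2*(3*(-n + I)*(n^3 - 3*I*n^2 + 13*n - 15*I) + (3*n^2 - 6*I*n + 13)^2)/(n^3 - 3*I*n^2 + 13*n - 15*I)^3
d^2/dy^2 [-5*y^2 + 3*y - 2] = -10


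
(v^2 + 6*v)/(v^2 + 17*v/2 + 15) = 2*v/(2*v + 5)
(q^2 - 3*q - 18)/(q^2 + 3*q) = (q - 6)/q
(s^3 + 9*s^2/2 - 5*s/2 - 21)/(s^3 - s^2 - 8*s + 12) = (s + 7/2)/(s - 2)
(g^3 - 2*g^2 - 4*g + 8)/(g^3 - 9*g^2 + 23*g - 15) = (g^3 - 2*g^2 - 4*g + 8)/(g^3 - 9*g^2 + 23*g - 15)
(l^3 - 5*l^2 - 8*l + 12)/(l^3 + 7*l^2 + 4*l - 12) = (l - 6)/(l + 6)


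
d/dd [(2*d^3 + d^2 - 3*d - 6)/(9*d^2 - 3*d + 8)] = 2*(9*d^4 - 6*d^3 + 36*d^2 + 62*d - 21)/(81*d^4 - 54*d^3 + 153*d^2 - 48*d + 64)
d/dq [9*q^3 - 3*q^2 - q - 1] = 27*q^2 - 6*q - 1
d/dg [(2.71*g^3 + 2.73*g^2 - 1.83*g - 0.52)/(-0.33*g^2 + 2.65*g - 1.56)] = (-0.8943*g^4 + 14.363*g^3 - 6.0522*g^2 - 8.8608*g + 4.2328)/(0.1089*g^4 - 1.749*g^3 + 8.0521*g^2 - 8.268*g + 2.4336)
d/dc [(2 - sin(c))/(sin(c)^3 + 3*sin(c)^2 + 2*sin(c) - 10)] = (2*sin(c)^3 - 3*sin(c)^2 - 12*sin(c) + 6)*cos(c)/(sin(c)^3 + 3*sin(c)^2 + 2*sin(c) - 10)^2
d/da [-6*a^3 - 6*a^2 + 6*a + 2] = -18*a^2 - 12*a + 6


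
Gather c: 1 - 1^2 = 0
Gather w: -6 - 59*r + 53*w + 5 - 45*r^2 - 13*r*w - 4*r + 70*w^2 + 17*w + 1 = -45*r^2 - 63*r + 70*w^2 + w*(70 - 13*r)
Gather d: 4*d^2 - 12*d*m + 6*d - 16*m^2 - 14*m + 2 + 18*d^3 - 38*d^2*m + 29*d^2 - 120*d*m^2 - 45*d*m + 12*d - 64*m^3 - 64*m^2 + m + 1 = 18*d^3 + d^2*(33 - 38*m) + d*(-120*m^2 - 57*m + 18) - 64*m^3 - 80*m^2 - 13*m + 3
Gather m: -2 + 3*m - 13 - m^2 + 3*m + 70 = -m^2 + 6*m + 55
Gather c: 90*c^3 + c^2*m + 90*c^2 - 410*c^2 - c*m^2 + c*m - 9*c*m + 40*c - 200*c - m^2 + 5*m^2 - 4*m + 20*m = 90*c^3 + c^2*(m - 320) + c*(-m^2 - 8*m - 160) + 4*m^2 + 16*m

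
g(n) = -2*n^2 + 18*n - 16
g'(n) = 18 - 4*n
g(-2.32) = -68.52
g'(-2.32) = 27.28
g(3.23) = 21.27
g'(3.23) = 5.08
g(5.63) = 21.95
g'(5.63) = -4.52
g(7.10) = 10.98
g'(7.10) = -10.40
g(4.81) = 24.31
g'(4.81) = -1.24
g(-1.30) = -42.78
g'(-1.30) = 23.20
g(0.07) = -14.75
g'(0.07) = 17.72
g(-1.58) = -49.43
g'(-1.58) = 24.32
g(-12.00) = -520.00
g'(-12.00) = 66.00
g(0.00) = -16.00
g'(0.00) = 18.00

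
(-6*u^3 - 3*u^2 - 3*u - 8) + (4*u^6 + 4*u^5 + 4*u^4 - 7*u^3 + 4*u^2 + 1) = 4*u^6 + 4*u^5 + 4*u^4 - 13*u^3 + u^2 - 3*u - 7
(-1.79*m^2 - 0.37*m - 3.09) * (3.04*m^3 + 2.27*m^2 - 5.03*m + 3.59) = -5.4416*m^5 - 5.1881*m^4 - 1.2298*m^3 - 11.5793*m^2 + 14.2144*m - 11.0931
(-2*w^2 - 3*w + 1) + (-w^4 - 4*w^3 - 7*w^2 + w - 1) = -w^4 - 4*w^3 - 9*w^2 - 2*w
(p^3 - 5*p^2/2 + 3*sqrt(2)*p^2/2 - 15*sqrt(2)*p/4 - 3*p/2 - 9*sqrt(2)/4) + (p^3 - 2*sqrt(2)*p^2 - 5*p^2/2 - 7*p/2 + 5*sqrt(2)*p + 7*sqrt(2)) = 2*p^3 - 5*p^2 - sqrt(2)*p^2/2 - 5*p + 5*sqrt(2)*p/4 + 19*sqrt(2)/4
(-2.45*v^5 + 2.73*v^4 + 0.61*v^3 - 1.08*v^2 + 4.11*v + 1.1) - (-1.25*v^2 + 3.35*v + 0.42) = -2.45*v^5 + 2.73*v^4 + 0.61*v^3 + 0.17*v^2 + 0.76*v + 0.68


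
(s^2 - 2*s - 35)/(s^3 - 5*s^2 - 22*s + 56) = (s + 5)/(s^2 + 2*s - 8)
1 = 1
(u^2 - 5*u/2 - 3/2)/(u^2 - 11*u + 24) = (u + 1/2)/(u - 8)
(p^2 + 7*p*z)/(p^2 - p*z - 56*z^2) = p/(p - 8*z)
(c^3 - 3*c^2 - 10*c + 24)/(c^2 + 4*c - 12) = (c^2 - c - 12)/(c + 6)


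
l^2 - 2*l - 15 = (l - 5)*(l + 3)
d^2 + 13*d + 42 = (d + 6)*(d + 7)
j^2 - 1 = (j - 1)*(j + 1)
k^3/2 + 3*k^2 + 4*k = k*(k/2 + 1)*(k + 4)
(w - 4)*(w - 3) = w^2 - 7*w + 12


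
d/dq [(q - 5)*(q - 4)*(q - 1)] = 3*q^2 - 20*q + 29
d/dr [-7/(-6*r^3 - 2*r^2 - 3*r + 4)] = 7*(-18*r^2 - 4*r - 3)/(6*r^3 + 2*r^2 + 3*r - 4)^2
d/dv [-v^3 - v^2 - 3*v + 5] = -3*v^2 - 2*v - 3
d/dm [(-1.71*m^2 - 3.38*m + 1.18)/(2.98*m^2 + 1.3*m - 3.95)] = (7.8494*m^2 + 6.4762*m + 11.817)/(8.8804*m^4 + 7.748*m^3 - 21.852*m^2 - 10.27*m + 15.6025)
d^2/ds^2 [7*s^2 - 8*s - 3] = 14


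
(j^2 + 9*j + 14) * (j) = j^3 + 9*j^2 + 14*j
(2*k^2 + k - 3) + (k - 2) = 2*k^2 + 2*k - 5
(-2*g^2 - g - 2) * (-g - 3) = 2*g^3 + 7*g^2 + 5*g + 6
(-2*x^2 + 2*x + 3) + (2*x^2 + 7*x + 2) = 9*x + 5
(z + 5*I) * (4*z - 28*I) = 4*z^2 - 8*I*z + 140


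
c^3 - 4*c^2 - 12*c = c*(c - 6)*(c + 2)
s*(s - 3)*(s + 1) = s^3 - 2*s^2 - 3*s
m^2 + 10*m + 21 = (m + 3)*(m + 7)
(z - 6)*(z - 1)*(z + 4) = z^3 - 3*z^2 - 22*z + 24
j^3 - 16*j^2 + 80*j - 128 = (j - 8)*(j - 4)^2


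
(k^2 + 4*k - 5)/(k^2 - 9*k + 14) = (k^2 + 4*k - 5)/(k^2 - 9*k + 14)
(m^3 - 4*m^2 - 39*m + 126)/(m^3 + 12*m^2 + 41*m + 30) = (m^2 - 10*m + 21)/(m^2 + 6*m + 5)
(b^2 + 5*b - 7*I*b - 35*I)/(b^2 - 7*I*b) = (b + 5)/b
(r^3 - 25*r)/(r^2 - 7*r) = (r^2 - 25)/(r - 7)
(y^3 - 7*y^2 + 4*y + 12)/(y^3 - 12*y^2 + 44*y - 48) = (y + 1)/(y - 4)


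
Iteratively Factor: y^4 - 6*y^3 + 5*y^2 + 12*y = (y + 1)*(y^3 - 7*y^2 + 12*y) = (y - 4)*(y + 1)*(y^2 - 3*y) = (y - 4)*(y - 3)*(y + 1)*(y)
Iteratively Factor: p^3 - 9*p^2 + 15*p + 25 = (p - 5)*(p^2 - 4*p - 5) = (p - 5)^2*(p + 1)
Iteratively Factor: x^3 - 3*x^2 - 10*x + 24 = (x + 3)*(x^2 - 6*x + 8) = (x - 2)*(x + 3)*(x - 4)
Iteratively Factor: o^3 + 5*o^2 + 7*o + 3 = (o + 1)*(o^2 + 4*o + 3) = (o + 1)^2*(o + 3)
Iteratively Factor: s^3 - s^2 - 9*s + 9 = (s + 3)*(s^2 - 4*s + 3) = (s - 1)*(s + 3)*(s - 3)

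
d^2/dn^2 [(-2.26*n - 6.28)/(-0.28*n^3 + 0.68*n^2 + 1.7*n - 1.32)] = (1.063104*n^5 + 3.3264*n^4 - 14.889824*n^3 - 10.536*n^2 + 41.803008*n + 57.715136)/(0.021952*n^9 - 0.159936*n^8 - 0.0114239999999999*n^7 + 1.938112*n^6 - 1.438608*n^5 - 7.834416*n^4 + 5.706136*n^3 + 7.889904*n^2 - 8.88624*n + 2.299968)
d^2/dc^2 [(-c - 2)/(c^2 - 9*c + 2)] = 2*(-(c + 2)*(2*c - 9)^2 + (3*c - 7)*(c^2 - 9*c + 2))/(c^2 - 9*c + 2)^3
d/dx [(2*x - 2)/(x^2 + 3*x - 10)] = 2*(-x^2 + 2*x - 7)/(x^4 + 6*x^3 - 11*x^2 - 60*x + 100)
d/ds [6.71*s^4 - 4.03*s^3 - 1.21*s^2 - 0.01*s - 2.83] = 26.84*s^3 - 12.09*s^2 - 2.42*s - 0.01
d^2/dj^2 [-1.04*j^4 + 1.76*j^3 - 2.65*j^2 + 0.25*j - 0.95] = -12.48*j^2 + 10.56*j - 5.3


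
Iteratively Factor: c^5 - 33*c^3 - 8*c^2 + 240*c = (c + 4)*(c^4 - 4*c^3 - 17*c^2 + 60*c) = (c - 3)*(c + 4)*(c^3 - c^2 - 20*c) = c*(c - 3)*(c + 4)*(c^2 - c - 20) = c*(c - 3)*(c + 4)^2*(c - 5)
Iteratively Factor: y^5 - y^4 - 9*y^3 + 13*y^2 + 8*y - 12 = (y - 1)*(y^4 - 9*y^2 + 4*y + 12) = (y - 1)*(y + 3)*(y^3 - 3*y^2 + 4) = (y - 2)*(y - 1)*(y + 3)*(y^2 - y - 2) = (y - 2)*(y - 1)*(y + 1)*(y + 3)*(y - 2)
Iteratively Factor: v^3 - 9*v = (v + 3)*(v^2 - 3*v) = v*(v + 3)*(v - 3)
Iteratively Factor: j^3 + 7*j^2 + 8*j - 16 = (j + 4)*(j^2 + 3*j - 4) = (j - 1)*(j + 4)*(j + 4)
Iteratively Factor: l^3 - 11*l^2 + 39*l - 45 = (l - 3)*(l^2 - 8*l + 15) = (l - 3)^2*(l - 5)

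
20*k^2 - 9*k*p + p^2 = (-5*k + p)*(-4*k + p)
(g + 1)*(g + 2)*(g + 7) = g^3 + 10*g^2 + 23*g + 14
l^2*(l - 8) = l^3 - 8*l^2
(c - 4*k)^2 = c^2 - 8*c*k + 16*k^2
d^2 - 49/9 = (d - 7/3)*(d + 7/3)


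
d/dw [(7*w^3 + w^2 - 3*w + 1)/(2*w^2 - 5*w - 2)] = (14*w^4 - 70*w^3 - 41*w^2 - 8*w + 11)/(4*w^4 - 20*w^3 + 17*w^2 + 20*w + 4)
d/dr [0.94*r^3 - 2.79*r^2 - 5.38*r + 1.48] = 2.82*r^2 - 5.58*r - 5.38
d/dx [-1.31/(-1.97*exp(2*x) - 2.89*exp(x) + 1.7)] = (-5.1614*exp(x) - 3.7859)*exp(x)/(1.97*exp(2*x) + 2.89*exp(x) - 1.7)^2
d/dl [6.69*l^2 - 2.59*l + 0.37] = 13.38*l - 2.59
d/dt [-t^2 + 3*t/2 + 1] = 3/2 - 2*t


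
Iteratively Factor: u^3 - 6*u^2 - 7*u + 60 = (u - 5)*(u^2 - u - 12) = (u - 5)*(u + 3)*(u - 4)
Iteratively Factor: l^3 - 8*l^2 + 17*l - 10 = (l - 5)*(l^2 - 3*l + 2) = (l - 5)*(l - 1)*(l - 2)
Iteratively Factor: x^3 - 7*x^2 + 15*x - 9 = (x - 1)*(x^2 - 6*x + 9) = (x - 3)*(x - 1)*(x - 3)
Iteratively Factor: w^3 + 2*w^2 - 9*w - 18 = (w + 3)*(w^2 - w - 6) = (w + 2)*(w + 3)*(w - 3)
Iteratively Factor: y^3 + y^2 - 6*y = (y + 3)*(y^2 - 2*y) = y*(y + 3)*(y - 2)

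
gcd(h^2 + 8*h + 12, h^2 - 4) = h + 2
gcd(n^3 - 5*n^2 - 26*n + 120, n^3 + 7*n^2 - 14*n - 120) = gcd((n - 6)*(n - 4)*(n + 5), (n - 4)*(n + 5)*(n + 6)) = n^2 + n - 20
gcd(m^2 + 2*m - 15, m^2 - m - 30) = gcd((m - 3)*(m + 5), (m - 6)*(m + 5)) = m + 5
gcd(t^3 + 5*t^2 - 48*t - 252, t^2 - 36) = t + 6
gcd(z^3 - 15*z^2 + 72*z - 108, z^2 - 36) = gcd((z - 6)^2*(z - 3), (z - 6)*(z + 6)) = z - 6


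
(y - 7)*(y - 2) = y^2 - 9*y + 14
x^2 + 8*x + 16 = (x + 4)^2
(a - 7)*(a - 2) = a^2 - 9*a + 14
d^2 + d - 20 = (d - 4)*(d + 5)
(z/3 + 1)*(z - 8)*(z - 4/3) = z^3/3 - 19*z^2/9 - 52*z/9 + 32/3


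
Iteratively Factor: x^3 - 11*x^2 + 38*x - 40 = (x - 5)*(x^2 - 6*x + 8) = (x - 5)*(x - 2)*(x - 4)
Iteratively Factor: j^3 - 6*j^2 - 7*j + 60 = (j - 4)*(j^2 - 2*j - 15) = (j - 5)*(j - 4)*(j + 3)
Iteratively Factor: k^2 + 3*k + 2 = (k + 1)*(k + 2)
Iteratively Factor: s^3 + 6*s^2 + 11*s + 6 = (s + 2)*(s^2 + 4*s + 3) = (s + 1)*(s + 2)*(s + 3)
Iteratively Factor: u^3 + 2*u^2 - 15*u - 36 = (u + 3)*(u^2 - u - 12) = (u + 3)^2*(u - 4)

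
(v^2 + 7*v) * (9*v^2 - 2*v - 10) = 9*v^4 + 61*v^3 - 24*v^2 - 70*v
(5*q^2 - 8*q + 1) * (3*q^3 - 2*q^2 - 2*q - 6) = 15*q^5 - 34*q^4 + 9*q^3 - 16*q^2 + 46*q - 6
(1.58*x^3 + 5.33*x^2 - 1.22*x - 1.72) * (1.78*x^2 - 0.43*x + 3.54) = 2.8124*x^5 + 8.808*x^4 + 1.1297*x^3 + 16.3312*x^2 - 3.5792*x - 6.0888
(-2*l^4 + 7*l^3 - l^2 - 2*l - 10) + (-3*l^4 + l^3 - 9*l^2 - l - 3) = -5*l^4 + 8*l^3 - 10*l^2 - 3*l - 13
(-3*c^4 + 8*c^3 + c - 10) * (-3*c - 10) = 9*c^5 + 6*c^4 - 80*c^3 - 3*c^2 + 20*c + 100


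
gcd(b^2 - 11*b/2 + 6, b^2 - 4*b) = b - 4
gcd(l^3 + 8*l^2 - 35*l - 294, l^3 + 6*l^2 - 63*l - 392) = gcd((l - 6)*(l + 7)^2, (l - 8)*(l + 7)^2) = l^2 + 14*l + 49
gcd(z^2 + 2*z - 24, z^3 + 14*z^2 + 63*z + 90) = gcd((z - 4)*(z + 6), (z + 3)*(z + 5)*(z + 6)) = z + 6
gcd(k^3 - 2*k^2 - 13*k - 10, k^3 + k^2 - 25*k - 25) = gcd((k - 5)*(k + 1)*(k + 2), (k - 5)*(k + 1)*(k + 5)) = k^2 - 4*k - 5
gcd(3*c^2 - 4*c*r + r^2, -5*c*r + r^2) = 1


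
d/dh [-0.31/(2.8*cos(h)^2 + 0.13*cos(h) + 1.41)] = -(1.736*cos(h) + 0.0403)*sin(h)/(2.8*cos(h)^2 + 0.13*cos(h) + 1.41)^2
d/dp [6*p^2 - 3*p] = 12*p - 3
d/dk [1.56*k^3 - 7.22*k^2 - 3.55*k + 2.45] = 4.68*k^2 - 14.44*k - 3.55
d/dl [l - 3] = 1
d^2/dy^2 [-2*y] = 0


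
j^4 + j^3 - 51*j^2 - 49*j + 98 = (j - 7)*(j - 1)*(j + 2)*(j + 7)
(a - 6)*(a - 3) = a^2 - 9*a + 18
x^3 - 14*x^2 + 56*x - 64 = (x - 8)*(x - 4)*(x - 2)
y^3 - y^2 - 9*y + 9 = (y - 3)*(y - 1)*(y + 3)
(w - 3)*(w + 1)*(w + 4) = w^3 + 2*w^2 - 11*w - 12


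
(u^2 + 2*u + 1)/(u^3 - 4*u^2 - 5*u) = (u + 1)/(u*(u - 5))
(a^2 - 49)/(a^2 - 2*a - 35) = (a + 7)/(a + 5)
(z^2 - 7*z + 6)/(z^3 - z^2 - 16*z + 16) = (z - 6)/(z^2 - 16)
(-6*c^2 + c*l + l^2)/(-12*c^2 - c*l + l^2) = (2*c - l)/(4*c - l)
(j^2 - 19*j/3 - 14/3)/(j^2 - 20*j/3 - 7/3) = (3*j + 2)/(3*j + 1)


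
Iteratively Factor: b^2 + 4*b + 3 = (b + 1)*(b + 3)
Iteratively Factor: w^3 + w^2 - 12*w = (w)*(w^2 + w - 12) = w*(w - 3)*(w + 4)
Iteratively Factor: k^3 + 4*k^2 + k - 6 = (k + 3)*(k^2 + k - 2) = (k + 2)*(k + 3)*(k - 1)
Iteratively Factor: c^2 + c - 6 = (c + 3)*(c - 2)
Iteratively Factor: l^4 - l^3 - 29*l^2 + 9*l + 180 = (l - 5)*(l^3 + 4*l^2 - 9*l - 36) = (l - 5)*(l - 3)*(l^2 + 7*l + 12) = (l - 5)*(l - 3)*(l + 4)*(l + 3)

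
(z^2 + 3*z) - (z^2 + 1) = 3*z - 1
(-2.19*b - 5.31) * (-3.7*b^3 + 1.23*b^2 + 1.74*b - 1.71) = 8.103*b^4 + 16.9533*b^3 - 10.3419*b^2 - 5.4945*b + 9.0801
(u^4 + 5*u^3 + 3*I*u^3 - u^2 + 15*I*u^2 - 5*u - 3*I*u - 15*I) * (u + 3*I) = u^5 + 5*u^4 + 6*I*u^4 - 10*u^3 + 30*I*u^3 - 50*u^2 - 6*I*u^2 + 9*u - 30*I*u + 45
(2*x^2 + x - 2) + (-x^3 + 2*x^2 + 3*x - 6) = -x^3 + 4*x^2 + 4*x - 8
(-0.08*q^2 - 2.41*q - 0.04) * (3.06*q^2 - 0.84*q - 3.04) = -0.2448*q^4 - 7.3074*q^3 + 2.1452*q^2 + 7.36*q + 0.1216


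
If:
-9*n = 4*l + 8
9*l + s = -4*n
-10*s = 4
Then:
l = 178/325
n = -368/325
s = -2/5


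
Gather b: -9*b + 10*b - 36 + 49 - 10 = b + 3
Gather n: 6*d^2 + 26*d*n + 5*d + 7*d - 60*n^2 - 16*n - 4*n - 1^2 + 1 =6*d^2 + 12*d - 60*n^2 + n*(26*d - 20)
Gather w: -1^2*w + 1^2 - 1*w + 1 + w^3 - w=w^3 - 3*w + 2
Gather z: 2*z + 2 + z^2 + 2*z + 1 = z^2 + 4*z + 3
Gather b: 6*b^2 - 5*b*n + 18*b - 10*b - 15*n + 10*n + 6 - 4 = 6*b^2 + b*(8 - 5*n) - 5*n + 2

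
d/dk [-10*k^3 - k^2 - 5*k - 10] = -30*k^2 - 2*k - 5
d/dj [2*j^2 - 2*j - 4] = 4*j - 2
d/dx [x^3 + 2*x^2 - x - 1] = 3*x^2 + 4*x - 1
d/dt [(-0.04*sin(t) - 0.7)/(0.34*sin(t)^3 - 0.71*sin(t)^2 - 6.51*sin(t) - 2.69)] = (0.0272*sin(t)^3 + 0.6856*sin(t)^2 - 0.994*sin(t) - 4.4494)*cos(t)/(0.1156*sin(t)^6 - 0.4828*sin(t)^5 - 3.9227*sin(t)^4 + 7.415*sin(t)^3 + 46.1999*sin(t)^2 + 35.0238*sin(t) + 7.2361)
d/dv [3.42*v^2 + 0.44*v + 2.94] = 6.84*v + 0.44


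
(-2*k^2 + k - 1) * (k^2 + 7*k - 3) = -2*k^4 - 13*k^3 + 12*k^2 - 10*k + 3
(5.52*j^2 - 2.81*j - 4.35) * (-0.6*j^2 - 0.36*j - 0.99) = -3.312*j^4 - 0.3012*j^3 - 1.8432*j^2 + 4.3479*j + 4.3065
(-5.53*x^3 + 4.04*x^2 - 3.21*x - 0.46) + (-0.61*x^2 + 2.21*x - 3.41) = -5.53*x^3 + 3.43*x^2 - 1.0*x - 3.87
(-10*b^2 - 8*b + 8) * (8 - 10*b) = 100*b^3 - 144*b + 64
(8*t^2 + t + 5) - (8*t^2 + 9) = t - 4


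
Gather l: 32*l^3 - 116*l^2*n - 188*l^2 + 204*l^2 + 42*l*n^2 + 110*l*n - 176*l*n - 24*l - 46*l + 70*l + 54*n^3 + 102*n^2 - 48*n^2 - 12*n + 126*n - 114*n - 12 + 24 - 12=32*l^3 + l^2*(16 - 116*n) + l*(42*n^2 - 66*n) + 54*n^3 + 54*n^2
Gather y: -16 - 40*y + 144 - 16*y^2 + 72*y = -16*y^2 + 32*y + 128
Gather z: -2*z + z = -z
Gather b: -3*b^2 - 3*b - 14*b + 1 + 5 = -3*b^2 - 17*b + 6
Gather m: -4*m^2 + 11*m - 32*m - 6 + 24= -4*m^2 - 21*m + 18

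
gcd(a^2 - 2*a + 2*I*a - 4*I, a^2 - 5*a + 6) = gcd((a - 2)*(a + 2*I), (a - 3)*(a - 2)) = a - 2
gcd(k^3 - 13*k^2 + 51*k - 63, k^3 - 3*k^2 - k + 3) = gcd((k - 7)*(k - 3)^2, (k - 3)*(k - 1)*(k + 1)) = k - 3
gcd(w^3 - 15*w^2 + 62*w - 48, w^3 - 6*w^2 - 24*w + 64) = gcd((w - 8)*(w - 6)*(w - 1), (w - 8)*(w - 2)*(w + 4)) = w - 8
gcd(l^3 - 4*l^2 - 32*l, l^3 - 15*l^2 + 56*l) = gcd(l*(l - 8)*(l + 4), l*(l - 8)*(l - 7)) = l^2 - 8*l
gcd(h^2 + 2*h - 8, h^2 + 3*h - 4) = h + 4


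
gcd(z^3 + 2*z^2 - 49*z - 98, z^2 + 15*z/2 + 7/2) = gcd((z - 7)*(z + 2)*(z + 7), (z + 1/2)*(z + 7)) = z + 7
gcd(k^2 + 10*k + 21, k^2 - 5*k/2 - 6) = 1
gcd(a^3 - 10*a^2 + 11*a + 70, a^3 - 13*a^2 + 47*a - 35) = a^2 - 12*a + 35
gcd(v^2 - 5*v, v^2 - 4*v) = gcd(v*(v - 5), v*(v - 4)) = v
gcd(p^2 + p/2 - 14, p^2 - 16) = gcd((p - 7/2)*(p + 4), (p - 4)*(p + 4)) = p + 4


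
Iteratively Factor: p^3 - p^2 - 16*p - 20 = (p + 2)*(p^2 - 3*p - 10) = (p - 5)*(p + 2)*(p + 2)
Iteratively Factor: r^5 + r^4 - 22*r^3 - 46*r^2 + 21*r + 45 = (r - 1)*(r^4 + 2*r^3 - 20*r^2 - 66*r - 45) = (r - 1)*(r + 1)*(r^3 + r^2 - 21*r - 45) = (r - 1)*(r + 1)*(r + 3)*(r^2 - 2*r - 15) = (r - 1)*(r + 1)*(r + 3)^2*(r - 5)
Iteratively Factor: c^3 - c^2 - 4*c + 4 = (c - 2)*(c^2 + c - 2) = (c - 2)*(c + 2)*(c - 1)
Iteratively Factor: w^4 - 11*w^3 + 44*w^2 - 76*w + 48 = (w - 2)*(w^3 - 9*w^2 + 26*w - 24) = (w - 4)*(w - 2)*(w^2 - 5*w + 6) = (w - 4)*(w - 3)*(w - 2)*(w - 2)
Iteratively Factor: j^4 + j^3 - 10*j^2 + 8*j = (j + 4)*(j^3 - 3*j^2 + 2*j) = (j - 1)*(j + 4)*(j^2 - 2*j) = (j - 2)*(j - 1)*(j + 4)*(j)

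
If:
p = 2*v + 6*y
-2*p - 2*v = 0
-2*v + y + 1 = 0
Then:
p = -2/5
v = 2/5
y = -1/5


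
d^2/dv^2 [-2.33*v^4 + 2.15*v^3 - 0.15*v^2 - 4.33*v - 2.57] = -27.96*v^2 + 12.9*v - 0.3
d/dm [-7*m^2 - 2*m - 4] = -14*m - 2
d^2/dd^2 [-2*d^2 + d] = -4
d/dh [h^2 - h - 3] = 2*h - 1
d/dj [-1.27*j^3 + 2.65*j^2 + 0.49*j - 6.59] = -3.81*j^2 + 5.3*j + 0.49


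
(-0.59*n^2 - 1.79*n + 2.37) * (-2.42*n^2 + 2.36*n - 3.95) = 1.4278*n^4 + 2.9394*n^3 - 7.6293*n^2 + 12.6637*n - 9.3615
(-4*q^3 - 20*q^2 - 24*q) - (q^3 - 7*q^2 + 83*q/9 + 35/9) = -5*q^3 - 13*q^2 - 299*q/9 - 35/9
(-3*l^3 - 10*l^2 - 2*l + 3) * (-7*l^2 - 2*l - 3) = 21*l^5 + 76*l^4 + 43*l^3 + 13*l^2 - 9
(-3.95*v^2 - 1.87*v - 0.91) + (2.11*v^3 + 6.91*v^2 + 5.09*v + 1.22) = 2.11*v^3 + 2.96*v^2 + 3.22*v + 0.31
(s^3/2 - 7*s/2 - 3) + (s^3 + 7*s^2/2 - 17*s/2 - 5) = 3*s^3/2 + 7*s^2/2 - 12*s - 8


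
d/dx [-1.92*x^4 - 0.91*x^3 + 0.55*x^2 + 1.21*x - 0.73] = -7.68*x^3 - 2.73*x^2 + 1.1*x + 1.21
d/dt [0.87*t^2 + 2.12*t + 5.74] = 1.74*t + 2.12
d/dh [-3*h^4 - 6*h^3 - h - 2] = -12*h^3 - 18*h^2 - 1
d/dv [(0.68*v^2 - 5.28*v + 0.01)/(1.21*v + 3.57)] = (0.8228*v^2 + 4.8552*v - 18.8617)/(1.4641*v^2 + 8.6394*v + 12.7449)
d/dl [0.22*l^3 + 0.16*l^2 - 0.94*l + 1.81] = 0.66*l^2 + 0.32*l - 0.94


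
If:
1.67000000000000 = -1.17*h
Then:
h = -1.43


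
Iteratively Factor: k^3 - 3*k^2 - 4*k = (k + 1)*(k^2 - 4*k) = (k - 4)*(k + 1)*(k)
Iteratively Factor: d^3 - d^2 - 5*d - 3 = (d - 3)*(d^2 + 2*d + 1) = (d - 3)*(d + 1)*(d + 1)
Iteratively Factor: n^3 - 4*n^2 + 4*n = (n - 2)*(n^2 - 2*n) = n*(n - 2)*(n - 2)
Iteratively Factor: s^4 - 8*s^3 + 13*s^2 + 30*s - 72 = (s - 3)*(s^3 - 5*s^2 - 2*s + 24) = (s - 3)*(s + 2)*(s^2 - 7*s + 12) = (s - 4)*(s - 3)*(s + 2)*(s - 3)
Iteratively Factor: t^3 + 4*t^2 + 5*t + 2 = (t + 2)*(t^2 + 2*t + 1) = (t + 1)*(t + 2)*(t + 1)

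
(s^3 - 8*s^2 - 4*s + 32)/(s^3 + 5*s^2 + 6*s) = (s^2 - 10*s + 16)/(s*(s + 3))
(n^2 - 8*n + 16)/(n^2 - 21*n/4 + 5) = 4*(n - 4)/(4*n - 5)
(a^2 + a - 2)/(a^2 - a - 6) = (a - 1)/(a - 3)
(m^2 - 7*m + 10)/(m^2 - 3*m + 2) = (m - 5)/(m - 1)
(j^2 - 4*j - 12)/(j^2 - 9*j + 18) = (j + 2)/(j - 3)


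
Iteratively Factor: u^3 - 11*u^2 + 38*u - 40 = (u - 5)*(u^2 - 6*u + 8) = (u - 5)*(u - 4)*(u - 2)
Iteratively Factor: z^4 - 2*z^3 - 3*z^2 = (z - 3)*(z^3 + z^2) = z*(z - 3)*(z^2 + z) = z*(z - 3)*(z + 1)*(z)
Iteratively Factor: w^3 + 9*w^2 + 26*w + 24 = (w + 3)*(w^2 + 6*w + 8) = (w + 2)*(w + 3)*(w + 4)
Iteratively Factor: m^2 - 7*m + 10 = (m - 5)*(m - 2)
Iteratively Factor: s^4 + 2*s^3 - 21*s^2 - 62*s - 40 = (s + 2)*(s^3 - 21*s - 20) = (s + 1)*(s + 2)*(s^2 - s - 20) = (s - 5)*(s + 1)*(s + 2)*(s + 4)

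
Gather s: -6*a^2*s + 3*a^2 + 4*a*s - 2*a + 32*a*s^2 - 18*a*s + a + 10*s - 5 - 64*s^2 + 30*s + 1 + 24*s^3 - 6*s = 3*a^2 - a + 24*s^3 + s^2*(32*a - 64) + s*(-6*a^2 - 14*a + 34) - 4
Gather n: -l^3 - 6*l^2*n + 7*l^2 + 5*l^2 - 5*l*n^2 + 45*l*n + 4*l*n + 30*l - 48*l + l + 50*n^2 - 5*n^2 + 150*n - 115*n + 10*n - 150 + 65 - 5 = -l^3 + 12*l^2 - 17*l + n^2*(45 - 5*l) + n*(-6*l^2 + 49*l + 45) - 90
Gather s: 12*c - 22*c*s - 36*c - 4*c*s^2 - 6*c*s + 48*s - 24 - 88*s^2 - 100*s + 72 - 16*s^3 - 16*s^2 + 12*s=-24*c - 16*s^3 + s^2*(-4*c - 104) + s*(-28*c - 40) + 48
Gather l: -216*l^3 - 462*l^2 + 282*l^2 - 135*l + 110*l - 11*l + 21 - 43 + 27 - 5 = -216*l^3 - 180*l^2 - 36*l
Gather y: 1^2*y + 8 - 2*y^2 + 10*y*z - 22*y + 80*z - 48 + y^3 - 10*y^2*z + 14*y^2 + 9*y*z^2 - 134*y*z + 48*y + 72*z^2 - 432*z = y^3 + y^2*(12 - 10*z) + y*(9*z^2 - 124*z + 27) + 72*z^2 - 352*z - 40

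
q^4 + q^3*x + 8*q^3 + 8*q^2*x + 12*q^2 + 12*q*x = q*(q + 2)*(q + 6)*(q + x)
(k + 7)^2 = k^2 + 14*k + 49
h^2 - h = h*(h - 1)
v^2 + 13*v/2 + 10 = (v + 5/2)*(v + 4)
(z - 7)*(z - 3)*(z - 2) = z^3 - 12*z^2 + 41*z - 42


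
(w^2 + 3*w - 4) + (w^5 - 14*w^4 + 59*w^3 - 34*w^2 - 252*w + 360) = w^5 - 14*w^4 + 59*w^3 - 33*w^2 - 249*w + 356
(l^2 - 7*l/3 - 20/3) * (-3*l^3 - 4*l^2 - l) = -3*l^5 + 3*l^4 + 85*l^3/3 + 29*l^2 + 20*l/3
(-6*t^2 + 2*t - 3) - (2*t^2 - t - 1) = -8*t^2 + 3*t - 2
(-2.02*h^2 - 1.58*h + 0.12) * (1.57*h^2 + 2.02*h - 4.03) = -3.1714*h^4 - 6.561*h^3 + 5.1374*h^2 + 6.6098*h - 0.4836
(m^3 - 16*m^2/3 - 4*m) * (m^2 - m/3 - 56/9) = m^5 - 17*m^4/3 - 76*m^3/9 + 932*m^2/27 + 224*m/9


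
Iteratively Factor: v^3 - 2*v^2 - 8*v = (v + 2)*(v^2 - 4*v) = (v - 4)*(v + 2)*(v)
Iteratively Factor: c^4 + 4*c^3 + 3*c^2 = (c + 3)*(c^3 + c^2) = (c + 1)*(c + 3)*(c^2) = c*(c + 1)*(c + 3)*(c)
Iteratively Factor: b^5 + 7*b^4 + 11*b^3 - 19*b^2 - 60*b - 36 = (b - 2)*(b^4 + 9*b^3 + 29*b^2 + 39*b + 18) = (b - 2)*(b + 3)*(b^3 + 6*b^2 + 11*b + 6) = (b - 2)*(b + 2)*(b + 3)*(b^2 + 4*b + 3) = (b - 2)*(b + 2)*(b + 3)^2*(b + 1)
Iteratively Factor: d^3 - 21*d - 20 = (d + 4)*(d^2 - 4*d - 5) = (d + 1)*(d + 4)*(d - 5)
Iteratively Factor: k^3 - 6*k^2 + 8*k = (k - 4)*(k^2 - 2*k) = (k - 4)*(k - 2)*(k)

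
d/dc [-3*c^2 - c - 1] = -6*c - 1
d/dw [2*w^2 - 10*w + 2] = 4*w - 10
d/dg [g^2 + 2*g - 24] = 2*g + 2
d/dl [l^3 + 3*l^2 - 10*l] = 3*l^2 + 6*l - 10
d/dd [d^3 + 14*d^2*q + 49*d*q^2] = 3*d^2 + 28*d*q + 49*q^2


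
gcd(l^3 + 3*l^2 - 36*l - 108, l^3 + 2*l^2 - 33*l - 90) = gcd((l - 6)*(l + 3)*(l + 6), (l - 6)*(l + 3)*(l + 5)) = l^2 - 3*l - 18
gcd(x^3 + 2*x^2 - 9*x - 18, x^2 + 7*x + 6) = 1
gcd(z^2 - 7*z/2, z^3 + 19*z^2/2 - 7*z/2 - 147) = z - 7/2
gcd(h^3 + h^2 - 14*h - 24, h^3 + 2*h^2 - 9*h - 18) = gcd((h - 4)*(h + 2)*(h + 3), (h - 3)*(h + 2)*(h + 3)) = h^2 + 5*h + 6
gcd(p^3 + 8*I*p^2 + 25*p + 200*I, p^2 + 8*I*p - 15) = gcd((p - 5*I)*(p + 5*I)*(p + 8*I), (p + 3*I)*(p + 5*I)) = p + 5*I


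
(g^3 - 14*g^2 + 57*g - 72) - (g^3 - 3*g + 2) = -14*g^2 + 60*g - 74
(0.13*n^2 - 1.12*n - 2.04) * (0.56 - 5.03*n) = -0.6539*n^3 + 5.7064*n^2 + 9.634*n - 1.1424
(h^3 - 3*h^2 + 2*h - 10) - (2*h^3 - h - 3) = -h^3 - 3*h^2 + 3*h - 7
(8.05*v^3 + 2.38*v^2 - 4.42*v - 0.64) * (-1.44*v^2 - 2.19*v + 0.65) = -11.592*v^5 - 21.0567*v^4 + 6.3851*v^3 + 12.1484*v^2 - 1.4714*v - 0.416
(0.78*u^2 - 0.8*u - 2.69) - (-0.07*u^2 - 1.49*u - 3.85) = 0.85*u^2 + 0.69*u + 1.16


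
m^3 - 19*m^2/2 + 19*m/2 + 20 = (m - 8)*(m - 5/2)*(m + 1)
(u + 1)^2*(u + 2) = u^3 + 4*u^2 + 5*u + 2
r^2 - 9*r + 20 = (r - 5)*(r - 4)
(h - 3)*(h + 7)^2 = h^3 + 11*h^2 + 7*h - 147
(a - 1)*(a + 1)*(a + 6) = a^3 + 6*a^2 - a - 6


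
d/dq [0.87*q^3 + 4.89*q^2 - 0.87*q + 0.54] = 2.61*q^2 + 9.78*q - 0.87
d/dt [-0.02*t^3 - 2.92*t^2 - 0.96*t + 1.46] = -0.06*t^2 - 5.84*t - 0.96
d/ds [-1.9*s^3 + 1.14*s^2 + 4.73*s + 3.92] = -5.7*s^2 + 2.28*s + 4.73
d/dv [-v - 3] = -1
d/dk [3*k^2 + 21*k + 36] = 6*k + 21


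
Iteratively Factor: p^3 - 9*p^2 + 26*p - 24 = (p - 2)*(p^2 - 7*p + 12) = (p - 3)*(p - 2)*(p - 4)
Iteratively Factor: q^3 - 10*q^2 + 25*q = (q - 5)*(q^2 - 5*q) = (q - 5)^2*(q)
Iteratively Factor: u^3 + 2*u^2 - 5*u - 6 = (u - 2)*(u^2 + 4*u + 3) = (u - 2)*(u + 1)*(u + 3)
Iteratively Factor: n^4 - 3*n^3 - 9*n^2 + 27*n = (n - 3)*(n^3 - 9*n) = (n - 3)^2*(n^2 + 3*n) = n*(n - 3)^2*(n + 3)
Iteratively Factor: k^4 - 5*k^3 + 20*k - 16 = (k + 2)*(k^3 - 7*k^2 + 14*k - 8) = (k - 4)*(k + 2)*(k^2 - 3*k + 2) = (k - 4)*(k - 2)*(k + 2)*(k - 1)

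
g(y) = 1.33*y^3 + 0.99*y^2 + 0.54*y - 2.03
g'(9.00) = 341.55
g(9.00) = 1052.59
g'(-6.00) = 132.30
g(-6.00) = -256.91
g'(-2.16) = 14.88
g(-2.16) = -11.98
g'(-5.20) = 98.13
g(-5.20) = -165.08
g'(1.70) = 15.44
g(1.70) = 8.28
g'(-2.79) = 26.07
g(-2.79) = -24.71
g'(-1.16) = 3.61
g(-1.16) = -3.40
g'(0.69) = 3.81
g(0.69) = -0.75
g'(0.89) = 5.46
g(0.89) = 0.17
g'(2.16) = 23.43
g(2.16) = 17.16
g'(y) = 3.99*y^2 + 1.98*y + 0.54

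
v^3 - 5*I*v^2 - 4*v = v*(v - 4*I)*(v - I)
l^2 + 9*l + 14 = (l + 2)*(l + 7)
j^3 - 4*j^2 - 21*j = j*(j - 7)*(j + 3)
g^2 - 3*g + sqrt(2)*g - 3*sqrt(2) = (g - 3)*(g + sqrt(2))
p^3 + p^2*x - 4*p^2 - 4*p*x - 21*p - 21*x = (p - 7)*(p + 3)*(p + x)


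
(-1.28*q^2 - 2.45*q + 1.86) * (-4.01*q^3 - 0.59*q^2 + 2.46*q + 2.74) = 5.1328*q^5 + 10.5797*q^4 - 9.1619*q^3 - 10.6316*q^2 - 2.1374*q + 5.0964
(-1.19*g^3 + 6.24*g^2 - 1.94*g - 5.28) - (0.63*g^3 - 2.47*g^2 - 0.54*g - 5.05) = -1.82*g^3 + 8.71*g^2 - 1.4*g - 0.23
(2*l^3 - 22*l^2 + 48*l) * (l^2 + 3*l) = 2*l^5 - 16*l^4 - 18*l^3 + 144*l^2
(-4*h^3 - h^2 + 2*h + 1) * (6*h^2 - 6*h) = -24*h^5 + 18*h^4 + 18*h^3 - 6*h^2 - 6*h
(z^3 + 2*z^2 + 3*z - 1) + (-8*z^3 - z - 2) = -7*z^3 + 2*z^2 + 2*z - 3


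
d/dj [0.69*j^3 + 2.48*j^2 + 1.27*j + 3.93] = 2.07*j^2 + 4.96*j + 1.27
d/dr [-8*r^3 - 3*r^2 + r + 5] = -24*r^2 - 6*r + 1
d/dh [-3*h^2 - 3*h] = -6*h - 3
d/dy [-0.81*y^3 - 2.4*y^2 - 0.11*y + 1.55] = -2.43*y^2 - 4.8*y - 0.11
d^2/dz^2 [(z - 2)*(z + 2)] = 2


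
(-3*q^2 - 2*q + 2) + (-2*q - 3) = -3*q^2 - 4*q - 1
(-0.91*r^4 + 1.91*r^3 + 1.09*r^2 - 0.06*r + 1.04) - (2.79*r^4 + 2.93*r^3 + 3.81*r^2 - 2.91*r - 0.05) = -3.7*r^4 - 1.02*r^3 - 2.72*r^2 + 2.85*r + 1.09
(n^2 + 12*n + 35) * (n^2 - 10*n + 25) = n^4 + 2*n^3 - 60*n^2 - 50*n + 875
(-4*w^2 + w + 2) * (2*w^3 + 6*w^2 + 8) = -8*w^5 - 22*w^4 + 10*w^3 - 20*w^2 + 8*w + 16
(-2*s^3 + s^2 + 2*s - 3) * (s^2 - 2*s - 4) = -2*s^5 + 5*s^4 + 8*s^3 - 11*s^2 - 2*s + 12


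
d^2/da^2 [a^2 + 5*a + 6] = 2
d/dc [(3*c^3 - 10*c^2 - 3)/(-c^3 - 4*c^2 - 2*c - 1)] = 2*(-11*c^4 - 6*c^3 + c^2 - 2*c - 3)/(c^6 + 8*c^5 + 20*c^4 + 18*c^3 + 12*c^2 + 4*c + 1)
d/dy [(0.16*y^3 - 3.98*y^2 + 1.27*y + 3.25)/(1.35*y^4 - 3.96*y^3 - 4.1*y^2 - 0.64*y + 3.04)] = (-0.216*y^6 + 10.746*y^5 - 21.5603*y^4 - 7.6964*y^3 + 47.8234*y^2 + 2.4516*y + 5.9408)/(1.8225*y^8 - 10.692*y^7 + 4.6116*y^6 + 30.744*y^5 + 30.0868*y^4 - 18.8288*y^3 - 24.5184*y^2 - 3.8912*y + 9.2416)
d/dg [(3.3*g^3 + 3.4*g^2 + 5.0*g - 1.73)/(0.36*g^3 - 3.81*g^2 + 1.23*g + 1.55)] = (-8.88178419700125e-16*g^5 - 13.797*g^4 + 4.518*g^3 + 40.4454*g^2 - 2.6426*g + 9.8779)/(0.1296*g^6 - 2.7432*g^5 + 15.4017*g^4 - 8.2566*g^3 - 10.2981*g^2 + 3.813*g + 2.4025)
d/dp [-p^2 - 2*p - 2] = -2*p - 2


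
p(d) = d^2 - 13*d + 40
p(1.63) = 21.47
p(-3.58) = 99.36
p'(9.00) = 5.00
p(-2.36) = 76.25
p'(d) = 2*d - 13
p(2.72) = 12.04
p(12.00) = 28.00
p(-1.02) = 54.30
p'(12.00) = 11.00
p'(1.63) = -9.74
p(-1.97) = 69.49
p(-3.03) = 88.57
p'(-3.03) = -19.06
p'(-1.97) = -16.94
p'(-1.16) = -15.32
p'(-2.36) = -17.72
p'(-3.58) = -20.16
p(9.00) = 4.00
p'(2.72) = -7.56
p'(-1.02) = -15.04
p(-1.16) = 56.43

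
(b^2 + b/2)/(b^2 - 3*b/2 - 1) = b/(b - 2)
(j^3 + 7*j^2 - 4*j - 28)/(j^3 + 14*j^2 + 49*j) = (j^2 - 4)/(j*(j + 7))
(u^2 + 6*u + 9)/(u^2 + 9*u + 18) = (u + 3)/(u + 6)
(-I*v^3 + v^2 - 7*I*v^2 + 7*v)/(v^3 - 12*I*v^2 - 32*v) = (I*v^2 - v + 7*I*v - 7)/(-v^2 + 12*I*v + 32)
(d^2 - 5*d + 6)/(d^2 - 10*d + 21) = (d - 2)/(d - 7)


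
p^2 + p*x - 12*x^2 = (p - 3*x)*(p + 4*x)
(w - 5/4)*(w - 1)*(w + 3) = w^3 + 3*w^2/4 - 11*w/2 + 15/4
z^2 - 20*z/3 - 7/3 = (z - 7)*(z + 1/3)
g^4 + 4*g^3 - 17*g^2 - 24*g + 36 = (g - 3)*(g - 1)*(g + 2)*(g + 6)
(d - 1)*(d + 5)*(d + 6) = d^3 + 10*d^2 + 19*d - 30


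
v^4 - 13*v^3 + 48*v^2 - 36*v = v*(v - 6)^2*(v - 1)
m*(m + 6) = m^2 + 6*m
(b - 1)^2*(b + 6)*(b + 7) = b^4 + 11*b^3 + 17*b^2 - 71*b + 42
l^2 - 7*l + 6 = (l - 6)*(l - 1)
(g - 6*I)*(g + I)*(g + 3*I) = g^3 - 2*I*g^2 + 21*g + 18*I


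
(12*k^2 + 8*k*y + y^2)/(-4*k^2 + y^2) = (6*k + y)/(-2*k + y)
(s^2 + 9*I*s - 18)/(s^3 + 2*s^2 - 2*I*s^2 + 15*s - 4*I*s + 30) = (s + 6*I)/(s^2 + s*(2 - 5*I) - 10*I)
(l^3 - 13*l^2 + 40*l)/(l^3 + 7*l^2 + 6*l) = (l^2 - 13*l + 40)/(l^2 + 7*l + 6)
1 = 1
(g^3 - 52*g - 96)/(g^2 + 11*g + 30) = (g^2 - 6*g - 16)/(g + 5)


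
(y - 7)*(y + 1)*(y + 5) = y^3 - y^2 - 37*y - 35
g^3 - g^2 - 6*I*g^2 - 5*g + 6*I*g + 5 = (g - 1)*(g - 5*I)*(g - I)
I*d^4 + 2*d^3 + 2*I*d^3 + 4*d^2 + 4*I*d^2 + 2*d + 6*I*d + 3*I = (d + 1)*(d - 3*I)*(d + I)*(I*d + I)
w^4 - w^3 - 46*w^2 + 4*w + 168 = (w - 7)*(w - 2)*(w + 2)*(w + 6)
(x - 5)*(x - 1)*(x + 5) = x^3 - x^2 - 25*x + 25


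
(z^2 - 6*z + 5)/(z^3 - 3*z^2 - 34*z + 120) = (z - 1)/(z^2 + 2*z - 24)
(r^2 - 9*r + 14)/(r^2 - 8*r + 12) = (r - 7)/(r - 6)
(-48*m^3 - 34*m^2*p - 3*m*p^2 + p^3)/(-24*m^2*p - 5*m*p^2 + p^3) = (2*m + p)/p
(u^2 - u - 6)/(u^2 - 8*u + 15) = (u + 2)/(u - 5)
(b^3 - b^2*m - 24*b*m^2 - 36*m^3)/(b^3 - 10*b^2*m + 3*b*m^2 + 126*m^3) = (b + 2*m)/(b - 7*m)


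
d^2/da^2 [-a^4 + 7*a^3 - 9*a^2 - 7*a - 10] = -12*a^2 + 42*a - 18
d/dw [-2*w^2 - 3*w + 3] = -4*w - 3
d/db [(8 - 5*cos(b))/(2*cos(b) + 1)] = 21*sin(b)/(2*cos(b) + 1)^2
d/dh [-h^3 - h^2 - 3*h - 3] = -3*h^2 - 2*h - 3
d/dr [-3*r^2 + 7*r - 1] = 7 - 6*r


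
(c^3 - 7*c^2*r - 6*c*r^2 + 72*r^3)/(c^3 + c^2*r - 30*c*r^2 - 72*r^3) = (c - 4*r)/(c + 4*r)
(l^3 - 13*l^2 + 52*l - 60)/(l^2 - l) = (l^3 - 13*l^2 + 52*l - 60)/(l*(l - 1))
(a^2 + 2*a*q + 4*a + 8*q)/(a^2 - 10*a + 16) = (a^2 + 2*a*q + 4*a + 8*q)/(a^2 - 10*a + 16)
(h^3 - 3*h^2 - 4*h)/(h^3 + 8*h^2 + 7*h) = (h - 4)/(h + 7)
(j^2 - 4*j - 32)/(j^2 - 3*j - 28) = (j - 8)/(j - 7)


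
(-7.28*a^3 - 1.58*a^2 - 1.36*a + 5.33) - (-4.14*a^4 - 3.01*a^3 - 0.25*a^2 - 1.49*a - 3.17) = 4.14*a^4 - 4.27*a^3 - 1.33*a^2 + 0.13*a + 8.5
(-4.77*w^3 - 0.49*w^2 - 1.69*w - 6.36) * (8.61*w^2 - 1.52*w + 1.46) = -41.0697*w^5 + 3.0315*w^4 - 20.7703*w^3 - 52.9062*w^2 + 7.1998*w - 9.2856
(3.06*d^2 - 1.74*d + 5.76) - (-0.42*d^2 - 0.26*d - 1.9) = 3.48*d^2 - 1.48*d + 7.66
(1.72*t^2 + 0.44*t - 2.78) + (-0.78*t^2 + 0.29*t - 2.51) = 0.94*t^2 + 0.73*t - 5.29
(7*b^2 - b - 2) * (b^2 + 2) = 7*b^4 - b^3 + 12*b^2 - 2*b - 4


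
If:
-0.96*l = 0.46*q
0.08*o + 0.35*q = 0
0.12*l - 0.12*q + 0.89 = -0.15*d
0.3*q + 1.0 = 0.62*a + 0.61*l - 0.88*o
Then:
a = 1.61290322580645 - 5.25436827956989*q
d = 1.18333333333333*q - 5.93333333333333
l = -0.479166666666667*q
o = -4.375*q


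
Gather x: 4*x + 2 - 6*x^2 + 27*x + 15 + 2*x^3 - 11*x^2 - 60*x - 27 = 2*x^3 - 17*x^2 - 29*x - 10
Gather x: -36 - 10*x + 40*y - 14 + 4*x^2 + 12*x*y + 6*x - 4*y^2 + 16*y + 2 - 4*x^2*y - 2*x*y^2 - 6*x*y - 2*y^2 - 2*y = x^2*(4 - 4*y) + x*(-2*y^2 + 6*y - 4) - 6*y^2 + 54*y - 48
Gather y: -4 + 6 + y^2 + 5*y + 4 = y^2 + 5*y + 6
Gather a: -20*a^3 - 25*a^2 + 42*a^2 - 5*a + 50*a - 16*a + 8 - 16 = -20*a^3 + 17*a^2 + 29*a - 8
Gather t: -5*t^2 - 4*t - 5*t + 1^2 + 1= -5*t^2 - 9*t + 2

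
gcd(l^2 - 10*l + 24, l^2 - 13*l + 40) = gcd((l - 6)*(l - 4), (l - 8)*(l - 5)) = 1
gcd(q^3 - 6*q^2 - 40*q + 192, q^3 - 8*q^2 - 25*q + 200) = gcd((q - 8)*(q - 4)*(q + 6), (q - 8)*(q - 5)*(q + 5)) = q - 8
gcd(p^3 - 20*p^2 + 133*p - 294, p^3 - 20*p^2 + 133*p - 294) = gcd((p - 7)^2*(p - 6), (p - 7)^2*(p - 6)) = p^3 - 20*p^2 + 133*p - 294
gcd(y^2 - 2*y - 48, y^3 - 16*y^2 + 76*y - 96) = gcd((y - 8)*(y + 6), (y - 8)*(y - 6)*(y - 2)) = y - 8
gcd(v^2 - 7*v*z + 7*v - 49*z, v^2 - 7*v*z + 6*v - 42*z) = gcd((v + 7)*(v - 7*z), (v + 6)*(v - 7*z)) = -v + 7*z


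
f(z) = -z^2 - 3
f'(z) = -2*z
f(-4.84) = -26.43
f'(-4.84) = 9.68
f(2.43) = -8.90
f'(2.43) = -4.86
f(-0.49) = -3.24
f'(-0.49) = 0.98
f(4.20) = -20.64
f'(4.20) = -8.40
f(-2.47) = -9.10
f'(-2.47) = 4.94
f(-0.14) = -3.02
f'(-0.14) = 0.28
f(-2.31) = -8.34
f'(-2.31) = 4.62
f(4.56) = -23.79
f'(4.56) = -9.12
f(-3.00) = -12.00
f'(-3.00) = 6.00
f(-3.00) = -12.00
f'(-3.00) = 6.00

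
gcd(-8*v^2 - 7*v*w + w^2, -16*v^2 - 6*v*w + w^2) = 8*v - w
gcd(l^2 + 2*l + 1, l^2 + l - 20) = 1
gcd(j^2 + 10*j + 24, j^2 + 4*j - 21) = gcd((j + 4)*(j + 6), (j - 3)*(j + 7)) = 1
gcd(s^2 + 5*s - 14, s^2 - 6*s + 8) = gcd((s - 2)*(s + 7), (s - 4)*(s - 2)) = s - 2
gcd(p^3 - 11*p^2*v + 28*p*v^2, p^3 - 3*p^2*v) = p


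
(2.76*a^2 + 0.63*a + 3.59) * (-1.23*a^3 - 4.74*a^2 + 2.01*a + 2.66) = -3.3948*a^5 - 13.8573*a^4 - 1.8543*a^3 - 8.4087*a^2 + 8.8917*a + 9.5494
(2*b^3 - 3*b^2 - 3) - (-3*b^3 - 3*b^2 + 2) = 5*b^3 - 5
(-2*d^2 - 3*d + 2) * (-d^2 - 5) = 2*d^4 + 3*d^3 + 8*d^2 + 15*d - 10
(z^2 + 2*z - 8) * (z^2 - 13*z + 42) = z^4 - 11*z^3 + 8*z^2 + 188*z - 336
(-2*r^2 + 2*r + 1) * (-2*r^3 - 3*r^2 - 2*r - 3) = 4*r^5 + 2*r^4 - 4*r^3 - r^2 - 8*r - 3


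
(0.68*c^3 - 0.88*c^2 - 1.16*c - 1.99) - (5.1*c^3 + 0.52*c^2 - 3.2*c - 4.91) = -4.42*c^3 - 1.4*c^2 + 2.04*c + 2.92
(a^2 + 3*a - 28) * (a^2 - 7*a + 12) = a^4 - 4*a^3 - 37*a^2 + 232*a - 336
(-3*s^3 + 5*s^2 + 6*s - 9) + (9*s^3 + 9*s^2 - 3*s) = 6*s^3 + 14*s^2 + 3*s - 9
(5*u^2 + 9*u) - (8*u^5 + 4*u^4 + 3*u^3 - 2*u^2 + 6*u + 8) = -8*u^5 - 4*u^4 - 3*u^3 + 7*u^2 + 3*u - 8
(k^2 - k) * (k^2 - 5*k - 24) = k^4 - 6*k^3 - 19*k^2 + 24*k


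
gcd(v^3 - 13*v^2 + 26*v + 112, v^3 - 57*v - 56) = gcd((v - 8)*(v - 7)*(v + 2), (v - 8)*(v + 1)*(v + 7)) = v - 8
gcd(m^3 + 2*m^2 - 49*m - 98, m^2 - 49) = m^2 - 49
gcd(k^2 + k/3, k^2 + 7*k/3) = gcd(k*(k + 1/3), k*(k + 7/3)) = k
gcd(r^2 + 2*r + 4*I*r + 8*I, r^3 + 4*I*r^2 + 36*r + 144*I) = r + 4*I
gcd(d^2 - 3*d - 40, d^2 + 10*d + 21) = 1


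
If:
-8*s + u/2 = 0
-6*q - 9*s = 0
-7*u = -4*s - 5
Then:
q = -5/72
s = 5/108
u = 20/27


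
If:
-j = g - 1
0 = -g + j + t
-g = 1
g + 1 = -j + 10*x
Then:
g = -1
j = 2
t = -3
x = 1/5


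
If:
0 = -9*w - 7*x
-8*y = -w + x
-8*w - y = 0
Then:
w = 0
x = 0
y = 0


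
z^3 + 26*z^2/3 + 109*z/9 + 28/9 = (z + 1/3)*(z + 4/3)*(z + 7)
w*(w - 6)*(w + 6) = w^3 - 36*w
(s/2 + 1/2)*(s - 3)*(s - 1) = s^3/2 - 3*s^2/2 - s/2 + 3/2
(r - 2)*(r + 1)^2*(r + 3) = r^4 + 3*r^3 - 3*r^2 - 11*r - 6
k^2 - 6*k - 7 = (k - 7)*(k + 1)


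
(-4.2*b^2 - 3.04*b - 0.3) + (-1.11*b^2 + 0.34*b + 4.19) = -5.31*b^2 - 2.7*b + 3.89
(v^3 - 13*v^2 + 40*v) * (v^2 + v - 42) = v^5 - 12*v^4 - 15*v^3 + 586*v^2 - 1680*v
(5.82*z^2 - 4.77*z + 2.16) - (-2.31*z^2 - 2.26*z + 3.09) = 8.13*z^2 - 2.51*z - 0.93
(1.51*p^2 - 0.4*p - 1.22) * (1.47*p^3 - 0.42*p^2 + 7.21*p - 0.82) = 2.2197*p^5 - 1.2222*p^4 + 9.2617*p^3 - 3.6098*p^2 - 8.4682*p + 1.0004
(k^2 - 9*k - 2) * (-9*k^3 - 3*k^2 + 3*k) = -9*k^5 + 78*k^4 + 48*k^3 - 21*k^2 - 6*k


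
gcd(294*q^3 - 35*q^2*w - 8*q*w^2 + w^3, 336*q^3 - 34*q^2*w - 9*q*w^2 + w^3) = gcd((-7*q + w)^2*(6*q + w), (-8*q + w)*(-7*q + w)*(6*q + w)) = 42*q^2 + q*w - w^2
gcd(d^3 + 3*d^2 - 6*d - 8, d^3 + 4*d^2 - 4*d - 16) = d^2 + 2*d - 8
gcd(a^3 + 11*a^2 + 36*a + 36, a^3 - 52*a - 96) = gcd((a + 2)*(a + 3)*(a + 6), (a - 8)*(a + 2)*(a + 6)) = a^2 + 8*a + 12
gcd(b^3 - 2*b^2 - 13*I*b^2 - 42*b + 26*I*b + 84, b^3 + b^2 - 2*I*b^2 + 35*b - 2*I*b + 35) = b - 7*I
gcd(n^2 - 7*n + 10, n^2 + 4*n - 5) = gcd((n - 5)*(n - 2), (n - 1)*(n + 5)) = 1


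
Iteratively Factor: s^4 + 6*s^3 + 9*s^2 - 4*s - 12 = (s + 2)*(s^3 + 4*s^2 + s - 6) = (s + 2)*(s + 3)*(s^2 + s - 2) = (s + 2)^2*(s + 3)*(s - 1)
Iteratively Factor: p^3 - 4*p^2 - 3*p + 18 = (p + 2)*(p^2 - 6*p + 9) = (p - 3)*(p + 2)*(p - 3)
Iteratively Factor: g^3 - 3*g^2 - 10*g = (g + 2)*(g^2 - 5*g) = g*(g + 2)*(g - 5)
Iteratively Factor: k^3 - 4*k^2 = (k - 4)*(k^2) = k*(k - 4)*(k)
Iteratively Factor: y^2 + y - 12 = (y + 4)*(y - 3)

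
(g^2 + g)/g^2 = (g + 1)/g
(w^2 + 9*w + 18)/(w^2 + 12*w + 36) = (w + 3)/(w + 6)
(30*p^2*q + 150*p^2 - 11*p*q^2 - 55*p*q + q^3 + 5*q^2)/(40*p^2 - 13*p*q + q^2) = (6*p*q + 30*p - q^2 - 5*q)/(8*p - q)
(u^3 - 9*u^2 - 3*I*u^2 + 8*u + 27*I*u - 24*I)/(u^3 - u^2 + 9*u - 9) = (u - 8)/(u + 3*I)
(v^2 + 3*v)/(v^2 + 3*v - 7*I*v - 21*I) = v/(v - 7*I)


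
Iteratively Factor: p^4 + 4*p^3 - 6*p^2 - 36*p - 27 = (p + 3)*(p^3 + p^2 - 9*p - 9) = (p + 1)*(p + 3)*(p^2 - 9) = (p + 1)*(p + 3)^2*(p - 3)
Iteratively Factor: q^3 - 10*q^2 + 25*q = (q - 5)*(q^2 - 5*q) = q*(q - 5)*(q - 5)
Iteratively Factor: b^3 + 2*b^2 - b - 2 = (b + 2)*(b^2 - 1) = (b - 1)*(b + 2)*(b + 1)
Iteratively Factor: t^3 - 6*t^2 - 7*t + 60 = (t - 4)*(t^2 - 2*t - 15) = (t - 4)*(t + 3)*(t - 5)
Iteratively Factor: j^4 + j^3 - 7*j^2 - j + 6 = (j + 1)*(j^3 - 7*j + 6) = (j - 1)*(j + 1)*(j^2 + j - 6) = (j - 2)*(j - 1)*(j + 1)*(j + 3)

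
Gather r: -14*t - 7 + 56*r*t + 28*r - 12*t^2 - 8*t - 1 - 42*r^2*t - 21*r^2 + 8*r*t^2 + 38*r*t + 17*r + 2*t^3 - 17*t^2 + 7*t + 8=r^2*(-42*t - 21) + r*(8*t^2 + 94*t + 45) + 2*t^3 - 29*t^2 - 15*t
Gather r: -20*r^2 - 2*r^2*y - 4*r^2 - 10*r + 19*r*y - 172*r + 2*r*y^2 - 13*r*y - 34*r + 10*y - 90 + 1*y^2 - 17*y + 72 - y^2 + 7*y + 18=r^2*(-2*y - 24) + r*(2*y^2 + 6*y - 216)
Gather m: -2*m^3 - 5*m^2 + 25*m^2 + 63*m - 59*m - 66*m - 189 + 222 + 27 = -2*m^3 + 20*m^2 - 62*m + 60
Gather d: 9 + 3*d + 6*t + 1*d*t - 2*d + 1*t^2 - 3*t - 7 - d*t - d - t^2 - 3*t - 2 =0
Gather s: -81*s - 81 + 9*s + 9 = -72*s - 72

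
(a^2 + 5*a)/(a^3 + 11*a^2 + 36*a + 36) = a*(a + 5)/(a^3 + 11*a^2 + 36*a + 36)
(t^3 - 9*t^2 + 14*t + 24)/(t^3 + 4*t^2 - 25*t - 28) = (t - 6)/(t + 7)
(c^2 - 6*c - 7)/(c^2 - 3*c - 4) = (c - 7)/(c - 4)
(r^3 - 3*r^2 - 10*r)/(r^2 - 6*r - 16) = r*(r - 5)/(r - 8)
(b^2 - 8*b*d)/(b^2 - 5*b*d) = (b - 8*d)/(b - 5*d)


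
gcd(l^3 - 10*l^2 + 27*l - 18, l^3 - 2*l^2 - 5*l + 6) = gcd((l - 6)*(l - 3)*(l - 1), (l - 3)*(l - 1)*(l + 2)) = l^2 - 4*l + 3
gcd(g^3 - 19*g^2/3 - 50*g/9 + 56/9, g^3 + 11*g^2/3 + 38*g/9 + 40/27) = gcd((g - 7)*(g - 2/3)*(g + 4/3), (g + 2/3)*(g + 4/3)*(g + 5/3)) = g + 4/3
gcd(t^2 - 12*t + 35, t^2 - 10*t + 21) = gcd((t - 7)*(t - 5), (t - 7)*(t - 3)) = t - 7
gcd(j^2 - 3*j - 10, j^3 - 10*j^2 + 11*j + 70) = j^2 - 3*j - 10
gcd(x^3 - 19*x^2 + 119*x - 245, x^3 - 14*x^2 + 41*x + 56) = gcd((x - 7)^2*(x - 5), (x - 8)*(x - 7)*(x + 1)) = x - 7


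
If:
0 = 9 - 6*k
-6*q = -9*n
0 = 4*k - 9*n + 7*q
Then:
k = 3/2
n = -4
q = -6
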